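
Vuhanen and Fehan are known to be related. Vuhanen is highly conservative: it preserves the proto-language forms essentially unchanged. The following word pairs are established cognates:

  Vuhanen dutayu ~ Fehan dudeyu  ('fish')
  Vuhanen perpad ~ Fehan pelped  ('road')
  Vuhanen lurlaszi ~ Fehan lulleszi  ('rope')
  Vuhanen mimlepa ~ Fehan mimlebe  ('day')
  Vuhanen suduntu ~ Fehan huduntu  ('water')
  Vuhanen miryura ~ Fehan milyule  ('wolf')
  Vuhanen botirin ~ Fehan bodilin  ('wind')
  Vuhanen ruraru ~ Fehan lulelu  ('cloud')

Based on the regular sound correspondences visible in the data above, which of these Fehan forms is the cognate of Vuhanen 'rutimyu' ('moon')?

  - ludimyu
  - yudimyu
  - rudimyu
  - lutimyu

ruraru ~ lulelu — Vuhanen r corresponds to Fehan l word-initially before a back vowel.
botirin ~ bodilin — Vuhanen t corresponds to Fehan d between vowels (before a front vowel).
Applying these to Vuhanen 'rutimyu':
  rutimyu → lutimyu   (r→l word-initially before a back vowel)
  lutimyu → ludimyu   (t→d between vowels (before a front vowel))
So the Fehan cognate is 'ludimyu'.

ludimyu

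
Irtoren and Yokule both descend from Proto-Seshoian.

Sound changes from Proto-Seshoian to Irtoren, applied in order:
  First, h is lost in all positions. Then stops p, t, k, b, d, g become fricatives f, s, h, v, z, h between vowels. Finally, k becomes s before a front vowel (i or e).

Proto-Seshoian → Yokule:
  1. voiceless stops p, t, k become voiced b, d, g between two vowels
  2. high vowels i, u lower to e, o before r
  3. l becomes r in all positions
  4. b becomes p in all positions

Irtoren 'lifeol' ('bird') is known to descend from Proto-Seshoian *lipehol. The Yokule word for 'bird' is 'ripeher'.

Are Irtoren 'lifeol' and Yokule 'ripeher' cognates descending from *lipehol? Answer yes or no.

Derive the expected Yokule reflex of *lipehol:
Yokule: *lipehol
  lipehol → libehol   [intervocalic voicing]
  libehol (rule 2 does not apply)
  libehol → ribehor   [unconditioned shift]
  ribehor → ripehor   [unconditioned shift]
  giving Yokule ripehor.
The regular Yokule reflex would be 'ripehor', but the attested form is 'ripeher'. The correspondence is irregular, so they are not cognates (the Yokule form has a different source).

no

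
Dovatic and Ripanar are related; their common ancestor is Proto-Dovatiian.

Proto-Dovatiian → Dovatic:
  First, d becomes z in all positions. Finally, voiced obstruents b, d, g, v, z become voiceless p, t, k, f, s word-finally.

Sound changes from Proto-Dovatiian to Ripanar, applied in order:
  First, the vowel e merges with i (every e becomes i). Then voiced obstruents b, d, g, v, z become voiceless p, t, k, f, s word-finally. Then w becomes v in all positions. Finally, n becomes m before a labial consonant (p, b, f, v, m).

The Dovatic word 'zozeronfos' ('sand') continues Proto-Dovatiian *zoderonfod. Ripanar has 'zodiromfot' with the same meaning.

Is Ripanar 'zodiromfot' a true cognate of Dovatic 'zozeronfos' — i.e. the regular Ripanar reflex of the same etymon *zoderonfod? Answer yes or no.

yes

Derive the expected Ripanar reflex of *zoderonfod:
Ripanar: *zoderonfod
  zoderonfod → zodironfod   [vowel merger]
  zodironfod → zodironfot   [final devoicing]
  zodironfot (rule 3 does not apply)
  zodironfot → zodiromfot   [nasal place assimilation]
  giving Ripanar zodiromfot.
Ripanar 'zodiromfot' matches the regular reflex exactly, so the pair is cognate.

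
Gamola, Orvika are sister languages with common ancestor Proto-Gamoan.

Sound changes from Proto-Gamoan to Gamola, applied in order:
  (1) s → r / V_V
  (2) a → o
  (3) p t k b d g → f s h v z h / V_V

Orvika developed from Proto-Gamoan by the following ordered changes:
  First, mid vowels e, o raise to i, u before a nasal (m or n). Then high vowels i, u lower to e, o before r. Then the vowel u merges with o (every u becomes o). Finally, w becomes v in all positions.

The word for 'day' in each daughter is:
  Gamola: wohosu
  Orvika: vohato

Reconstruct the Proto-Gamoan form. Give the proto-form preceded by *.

Position 6: Gamola has u, Orvika has o. Gamola preserves u here (none of its changes turn any other segment into u), so the proto-segment is *u.
Position 5: Gamola has s, Orvika has t. Orvika preserves t here (none of its changes turn any other segment into t), so the proto-segment is *t.
Position 1: Gamola has w, Orvika has v. Gamola preserves w here (none of its changes turn any other segment into w), so the proto-segment is *w.
Continuing position by position gives *wohatu; check it forward:
Gamola: *wohatu > wohotu > wohosu  (by vowel merger, intervocalic lenition)
Orvika: *wohatu > wohato > vohato  (by vowel merger, unconditioned shift)
No other proto-form is consistent with every reflex, so the reconstruction is *wohatu.

*wohatu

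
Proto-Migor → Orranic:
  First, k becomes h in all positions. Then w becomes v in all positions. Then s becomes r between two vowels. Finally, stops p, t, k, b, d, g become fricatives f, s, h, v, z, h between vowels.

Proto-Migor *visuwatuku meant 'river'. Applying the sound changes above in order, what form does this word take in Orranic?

Orranic: *visuwatuku > visuwatuhu > visuvatuhu > viruvatuhu > viruvasuhu  (by unconditioned shift, unconditioned shift, rhotacism, intervocalic lenition)

viruvasuhu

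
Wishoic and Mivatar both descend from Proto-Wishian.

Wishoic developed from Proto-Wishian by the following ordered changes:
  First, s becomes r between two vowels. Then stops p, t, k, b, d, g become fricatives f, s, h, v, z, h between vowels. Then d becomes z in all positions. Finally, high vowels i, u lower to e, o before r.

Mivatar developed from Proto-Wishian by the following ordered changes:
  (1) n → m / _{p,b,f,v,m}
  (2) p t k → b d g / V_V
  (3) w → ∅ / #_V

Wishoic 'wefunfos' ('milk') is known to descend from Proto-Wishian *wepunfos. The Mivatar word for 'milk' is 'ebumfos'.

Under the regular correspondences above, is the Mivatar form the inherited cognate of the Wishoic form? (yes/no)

Derive the expected Mivatar reflex of *wepunfos:
Mivatar: *wepunfos > wepumfos > webumfos > ebumfos  (by nasal place assimilation, intervocalic voicing, glide loss)
Mivatar 'ebumfos' matches the regular reflex exactly, so the pair is cognate.

yes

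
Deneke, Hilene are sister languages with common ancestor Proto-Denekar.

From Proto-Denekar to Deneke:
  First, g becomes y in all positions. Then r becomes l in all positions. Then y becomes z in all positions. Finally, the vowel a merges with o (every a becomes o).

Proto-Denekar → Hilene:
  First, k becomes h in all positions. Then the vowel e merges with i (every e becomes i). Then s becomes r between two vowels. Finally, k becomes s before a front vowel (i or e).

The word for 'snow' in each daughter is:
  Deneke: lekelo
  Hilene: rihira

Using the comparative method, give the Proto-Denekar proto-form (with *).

Position 3: Deneke has k, Hilene has h. Deneke preserves k here (none of its changes turn any other segment into k), so the proto-segment is *k.
Position 5: Deneke has l, Hilene has r. Taking the neighbouring segments as reconstructed: Deneke l could go back to *l or *r; Hilene r could go back to *s or *r — the one source consistent with every daughter is *r.
Continuing position by position gives *rekera; check it forward:
Deneke: start from *rekera.
  rule 1: no change — rekera
  rule 2 (unconditioned shift): rekera → lekela
  rule 3: no change — lekela
  rule 4 (vowel merger): lekela → lekelo
  ⇒ Deneke lekelo
Hilene: *rekera > rehera > rihira  (by unconditioned shift, vowel merger)
No other proto-form is consistent with every reflex, so the reconstruction is *rekera.

*rekera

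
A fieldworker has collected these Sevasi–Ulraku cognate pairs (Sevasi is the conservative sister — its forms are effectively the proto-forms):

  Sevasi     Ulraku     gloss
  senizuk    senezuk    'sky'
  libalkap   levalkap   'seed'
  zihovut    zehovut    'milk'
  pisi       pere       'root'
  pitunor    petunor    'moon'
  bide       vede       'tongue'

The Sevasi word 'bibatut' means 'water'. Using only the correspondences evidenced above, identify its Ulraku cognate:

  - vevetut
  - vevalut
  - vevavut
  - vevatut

vevatut

bide ~ vede — Sevasi b corresponds to Ulraku v word-initially before a front vowel.
libalkap ~ levalkap — Sevasi i corresponds to Ulraku e after a consonant, before a labial obstruent.
libalkap ~ levalkap — Sevasi b corresponds to Ulraku v between vowels (before a back vowel).
Applying these to Sevasi 'bibatut':
  bibatut → vibatut   (b→v word-initially before a front vowel)
  vibatut → vebatut   (i→e after a consonant, before a labial obstruent)
  vebatut → vevatut   (b→v between vowels (before a back vowel))
So the Ulraku cognate is 'vevatut'.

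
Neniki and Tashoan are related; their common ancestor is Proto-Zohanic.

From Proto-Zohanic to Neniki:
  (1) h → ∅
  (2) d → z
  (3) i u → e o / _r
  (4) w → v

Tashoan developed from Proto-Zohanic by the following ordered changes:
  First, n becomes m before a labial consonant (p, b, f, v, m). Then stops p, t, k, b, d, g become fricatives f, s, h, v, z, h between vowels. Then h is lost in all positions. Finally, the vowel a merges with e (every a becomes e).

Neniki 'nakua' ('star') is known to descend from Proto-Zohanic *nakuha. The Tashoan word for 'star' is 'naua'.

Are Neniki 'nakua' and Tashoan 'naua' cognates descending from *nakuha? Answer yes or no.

Derive the expected Tashoan reflex of *nakuha:
Tashoan: start from *nakuha.
  rule 1: no change — nakuha
  rule 2 (intervocalic lenition): nakuha → nahuha
  rule 3 (h-loss): nahuha → naua
  rule 4 (vowel merger): naua → neue
  ⇒ Tashoan neue
The regular Tashoan reflex would be 'neue', but the attested form is 'naua'. The correspondence is irregular, so they are not cognates (the Tashoan form has a different source).

no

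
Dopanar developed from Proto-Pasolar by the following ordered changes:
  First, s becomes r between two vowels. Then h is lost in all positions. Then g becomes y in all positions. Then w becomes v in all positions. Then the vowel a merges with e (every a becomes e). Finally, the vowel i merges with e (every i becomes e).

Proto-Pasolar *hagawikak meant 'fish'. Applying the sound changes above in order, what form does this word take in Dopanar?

Dopanar: start from *hagawikak.
  rule 1: no change — hagawikak
  rule 2 (h-loss): hagawikak → agawikak
  rule 3 (unconditioned shift): agawikak → ayawikak
  rule 4 (unconditioned shift): ayawikak → ayavikak
  rule 5 (vowel merger): ayavikak → eyevikek
  rule 6 (vowel merger): eyevikek → eyevekek
  ⇒ Dopanar eyevekek

eyevekek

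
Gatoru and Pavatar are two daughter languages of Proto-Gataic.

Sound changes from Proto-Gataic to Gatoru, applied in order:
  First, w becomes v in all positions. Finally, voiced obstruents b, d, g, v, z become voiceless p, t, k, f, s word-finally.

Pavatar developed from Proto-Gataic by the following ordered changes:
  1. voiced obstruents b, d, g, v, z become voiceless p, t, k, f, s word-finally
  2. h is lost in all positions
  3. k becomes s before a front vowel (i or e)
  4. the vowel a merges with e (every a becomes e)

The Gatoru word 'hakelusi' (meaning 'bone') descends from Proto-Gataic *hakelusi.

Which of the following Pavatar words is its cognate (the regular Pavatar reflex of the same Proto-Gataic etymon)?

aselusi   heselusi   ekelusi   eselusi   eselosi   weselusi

Pavatar: *hakelusi
  hakelusi (rule 1 does not apply)
  hakelusi → akelusi   [h-loss]
  akelusi → aselusi   [palatalisation]
  aselusi → eselusi   [vowel merger]
  giving Pavatar eselusi.
Among the options, 'eselusi' alone shows every Pavatar change applied in order.

eselusi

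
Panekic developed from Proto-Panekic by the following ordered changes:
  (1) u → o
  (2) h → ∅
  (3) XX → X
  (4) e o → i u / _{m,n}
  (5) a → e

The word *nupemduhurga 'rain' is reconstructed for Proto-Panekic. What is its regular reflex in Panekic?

Panekic: *nupemduhurga
  nupemduhurga → nopemdohorga   [vowel merger]
  nopemdohorga → nopemdoorga   [h-loss]
  nopemdoorga → nopemdorga   [degemination]
  nopemdorga → nopimdorga   [pre-nasal raising]
  nopimdorga → nopimdorge   [vowel merger]
  giving Panekic nopimdorge.

nopimdorge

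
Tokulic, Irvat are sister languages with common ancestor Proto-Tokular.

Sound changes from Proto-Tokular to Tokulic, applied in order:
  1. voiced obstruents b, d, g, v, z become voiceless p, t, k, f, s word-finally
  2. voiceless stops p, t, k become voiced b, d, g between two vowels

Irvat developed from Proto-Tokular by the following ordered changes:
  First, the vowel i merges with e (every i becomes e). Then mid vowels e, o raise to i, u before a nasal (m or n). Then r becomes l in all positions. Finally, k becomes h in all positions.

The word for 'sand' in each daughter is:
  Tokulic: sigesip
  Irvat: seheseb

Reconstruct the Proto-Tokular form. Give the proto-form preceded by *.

*sikesib

Position 7: Tokulic has p, Irvat has b. Irvat preserves b here (none of its changes turn any other segment into b), so the proto-segment is *b.
Position 2: Tokulic has i, Irvat has e. Tokulic preserves i here (none of its changes turn any other segment into i), so the proto-segment is *i.
This points to *sikesib. Verify forward in each daughter:
Tokulic: start from *sikesib.
  rule 1 (final devoicing): sikesib → sikesip
  rule 2 (intervocalic voicing): sikesip → sigesip
  ⇒ Tokulic sigesip
Irvat: *sikesib
  sikesib → sekeseb   [vowel merger]
  sekeseb (rule 2 does not apply)
  sekeseb (rule 3 does not apply)
  sekeseb → seheseb   [unconditioned shift]
  giving Irvat seheseb.
Only *sikesib yields all of Tokulic sigesip, Irvat seheseb.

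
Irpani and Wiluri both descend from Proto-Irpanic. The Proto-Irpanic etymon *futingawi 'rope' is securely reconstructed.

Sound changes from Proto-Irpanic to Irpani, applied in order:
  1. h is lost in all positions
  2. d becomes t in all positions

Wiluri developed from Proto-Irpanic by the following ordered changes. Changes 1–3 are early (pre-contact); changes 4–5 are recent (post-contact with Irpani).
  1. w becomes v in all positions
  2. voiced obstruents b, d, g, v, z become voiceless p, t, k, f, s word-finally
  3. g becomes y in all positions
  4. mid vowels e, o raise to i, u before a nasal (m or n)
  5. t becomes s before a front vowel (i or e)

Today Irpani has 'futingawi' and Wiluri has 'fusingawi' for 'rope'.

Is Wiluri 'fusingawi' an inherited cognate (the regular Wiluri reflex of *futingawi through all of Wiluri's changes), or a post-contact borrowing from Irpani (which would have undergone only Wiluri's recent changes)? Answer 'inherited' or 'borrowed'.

borrowed

If inherited, *futingawi would pass through all of Wiluri's changes:
Wiluri: *futingawi
  futingawi → futingavi   [unconditioned shift]
  futingavi (rule 2 does not apply)
  futingavi → futinyavi   [unconditioned shift]
  futinyavi (rule 4 does not apply)
  futinyavi → fusinyavi   [palatalisation]
  giving Wiluri fusinyavi.
If borrowed from Irpani 'futingawi' after the early changes, it would undergo only the recent ones:
  rule 4 (pre-nasal raising): no change (futingawi)
  rule 5 (palatalisation): futingawi → fusingawi
  ⇒ as a loan: fusingawi
Wiluri 'fusingawi' matches the loan outcome 'fusingawi', not the inherited 'fusinyavi' — it skipped the early Wiluri changes, so it was borrowed from Irpani.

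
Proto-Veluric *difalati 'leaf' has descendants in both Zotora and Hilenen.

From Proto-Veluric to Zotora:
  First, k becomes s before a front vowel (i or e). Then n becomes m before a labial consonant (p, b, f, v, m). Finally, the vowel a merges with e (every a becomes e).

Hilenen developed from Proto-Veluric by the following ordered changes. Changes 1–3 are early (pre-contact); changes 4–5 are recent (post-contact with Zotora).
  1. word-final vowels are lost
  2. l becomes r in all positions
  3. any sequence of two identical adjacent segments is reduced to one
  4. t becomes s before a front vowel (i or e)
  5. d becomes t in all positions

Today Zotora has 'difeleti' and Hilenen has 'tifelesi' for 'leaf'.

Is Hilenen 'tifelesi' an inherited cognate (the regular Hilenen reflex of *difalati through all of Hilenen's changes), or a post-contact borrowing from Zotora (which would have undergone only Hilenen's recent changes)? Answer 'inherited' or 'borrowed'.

If inherited, *difalati would pass through all of Hilenen's changes:
Hilenen: *difalati > difalat > difarat > tifarat  (by apocope, unconditioned shift, unconditioned shift)
If borrowed from Zotora 'difeleti' after the early changes, it would undergo only the recent ones:
  rule 4 (palatalisation): difeleti → difelesi
  rule 5 (unconditioned shift): difelesi → tifelesi
  ⇒ as a loan: tifelesi
Hilenen 'tifelesi' matches the loan outcome 'tifelesi', not the inherited 'tifarat' — it skipped the early Hilenen changes, so it was borrowed from Zotora.

borrowed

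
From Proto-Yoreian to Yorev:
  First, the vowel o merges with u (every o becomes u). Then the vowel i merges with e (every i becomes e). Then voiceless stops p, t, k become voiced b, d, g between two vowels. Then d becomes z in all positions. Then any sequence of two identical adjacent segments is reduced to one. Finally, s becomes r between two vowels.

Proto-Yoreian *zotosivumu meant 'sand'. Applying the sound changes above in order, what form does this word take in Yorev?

zuzurevumu

Yorev: *zotosivumu
  zotosivumu → zutusivumu   [vowel merger]
  zutusivumu → zutusevumu   [vowel merger]
  zutusevumu → zudusevumu   [intervocalic voicing]
  zudusevumu → zuzusevumu   [unconditioned shift]
  zuzusevumu (rule 5 does not apply)
  zuzusevumu → zuzurevumu   [rhotacism]
  giving Yorev zuzurevumu.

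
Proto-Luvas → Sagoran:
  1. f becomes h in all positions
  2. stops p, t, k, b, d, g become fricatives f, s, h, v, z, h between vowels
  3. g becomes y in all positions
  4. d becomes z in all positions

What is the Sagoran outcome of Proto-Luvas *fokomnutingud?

hohomnusinyuz

Sagoran: start from *fokomnutingud.
  rule 1 (unconditioned shift): fokomnutingud → hokomnutingud
  rule 2 (intervocalic lenition): hokomnutingud → hohomnusingud
  rule 3 (unconditioned shift): hohomnusingud → hohomnusinyud
  rule 4 (unconditioned shift): hohomnusinyud → hohomnusinyuz
  ⇒ Sagoran hohomnusinyuz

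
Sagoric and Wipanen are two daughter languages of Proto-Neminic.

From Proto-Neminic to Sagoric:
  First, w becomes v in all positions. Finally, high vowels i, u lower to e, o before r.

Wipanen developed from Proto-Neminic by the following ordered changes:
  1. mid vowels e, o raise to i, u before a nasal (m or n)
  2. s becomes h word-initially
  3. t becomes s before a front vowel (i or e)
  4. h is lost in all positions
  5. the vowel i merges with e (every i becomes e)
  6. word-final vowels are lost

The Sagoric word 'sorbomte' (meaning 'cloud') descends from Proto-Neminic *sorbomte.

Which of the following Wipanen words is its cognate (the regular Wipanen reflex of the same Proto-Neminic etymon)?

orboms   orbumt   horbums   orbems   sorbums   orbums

orbums

Wipanen: start from *sorbomte.
  rule 1 (pre-nasal raising): sorbomte → sorbumte
  rule 2 (debuccalisation): sorbumte → horbumte
  rule 3 (palatalisation): horbumte → horbumse
  rule 4 (h-loss): horbumse → orbumse
  rule 5: no change — orbumse
  rule 6 (apocope): orbumse → orbums
  ⇒ Wipanen orbums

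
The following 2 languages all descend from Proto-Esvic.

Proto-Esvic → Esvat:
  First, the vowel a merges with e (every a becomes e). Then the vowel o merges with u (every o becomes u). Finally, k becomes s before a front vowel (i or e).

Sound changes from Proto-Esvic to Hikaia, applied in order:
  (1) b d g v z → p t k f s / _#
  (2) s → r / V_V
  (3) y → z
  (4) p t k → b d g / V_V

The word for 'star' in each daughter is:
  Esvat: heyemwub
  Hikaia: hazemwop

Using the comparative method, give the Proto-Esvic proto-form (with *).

Position 7: Esvat has u, Hikaia has o. Hikaia preserves o here (none of its changes turn any other segment into o), so the proto-segment is *o.
Position 2: Esvat has e, Hikaia has a. Hikaia preserves a here (none of its changes turn any other segment into a), so the proto-segment is *a.
Continuing position by position gives *hayemwob; check it forward:
Esvat: *hayemwob > heyemwob > heyemwub  (by vowel merger, vowel merger)
Hikaia: start from *hayemwob.
  rule 1 (final devoicing): hayemwob → hayemwop
  rule 2: no change — hayemwop
  rule 3 (unconditioned shift): hayemwop → hazemwop
  rule 4: no change — hazemwop
  ⇒ Hikaia hazemwop
No other proto-form is consistent with every reflex, so the reconstruction is *hayemwob.

*hayemwob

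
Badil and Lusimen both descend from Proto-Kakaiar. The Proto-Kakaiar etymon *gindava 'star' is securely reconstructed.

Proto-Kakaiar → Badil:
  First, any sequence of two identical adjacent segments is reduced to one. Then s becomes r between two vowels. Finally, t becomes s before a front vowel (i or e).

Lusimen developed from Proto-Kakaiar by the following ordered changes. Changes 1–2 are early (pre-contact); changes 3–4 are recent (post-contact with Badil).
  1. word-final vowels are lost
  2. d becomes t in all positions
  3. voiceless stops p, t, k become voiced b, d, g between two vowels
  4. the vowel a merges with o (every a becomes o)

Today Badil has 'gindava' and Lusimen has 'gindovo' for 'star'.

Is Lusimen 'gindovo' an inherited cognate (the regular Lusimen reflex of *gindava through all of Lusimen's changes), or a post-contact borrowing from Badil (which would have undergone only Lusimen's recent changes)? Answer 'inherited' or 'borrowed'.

If inherited, *gindava would pass through all of Lusimen's changes:
Lusimen: *gindava
  gindava → gindav   [apocope]
  gindav → gintav   [unconditioned shift]
  gintav (rule 3 does not apply)
  gintav → gintov   [vowel merger]
  giving Lusimen gintov.
If borrowed from Badil 'gindava' after the early changes, it would undergo only the recent ones:
  rule 3 (intervocalic voicing): no change (gindava)
  rule 4 (vowel merger): gindava → gindovo
  ⇒ as a loan: gindovo
Lusimen 'gindovo' matches the loan outcome 'gindovo', not the inherited 'gintov' — it skipped the early Lusimen changes, so it was borrowed from Badil.

borrowed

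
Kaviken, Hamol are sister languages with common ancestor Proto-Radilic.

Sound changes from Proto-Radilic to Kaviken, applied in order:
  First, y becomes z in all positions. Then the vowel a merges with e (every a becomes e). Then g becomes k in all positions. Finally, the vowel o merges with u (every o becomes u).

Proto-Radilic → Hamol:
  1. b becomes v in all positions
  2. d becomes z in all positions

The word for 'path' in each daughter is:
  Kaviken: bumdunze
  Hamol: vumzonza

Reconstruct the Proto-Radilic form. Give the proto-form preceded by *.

*bumdonza

Position 1: Kaviken has b, Hamol has v. Kaviken preserves b here (none of its changes turn any other segment into b), so the proto-segment is *b.
Position 8: Kaviken has e, Hamol has a. Hamol preserves a here (none of its changes turn any other segment into a), so the proto-segment is *a.
Verify the candidate proto-form against each daughter:
Kaviken: *bumdonza > bumdonze > bumdunze  (by vowel merger, vowel merger)
Hamol: *bumdonza
  bumdonza → vumdonza   [unconditioned shift]
  vumdonza → vumzonza   [unconditioned shift]
  giving Hamol vumzonza.
No other proto-form is consistent with every reflex, so the reconstruction is *bumdonza.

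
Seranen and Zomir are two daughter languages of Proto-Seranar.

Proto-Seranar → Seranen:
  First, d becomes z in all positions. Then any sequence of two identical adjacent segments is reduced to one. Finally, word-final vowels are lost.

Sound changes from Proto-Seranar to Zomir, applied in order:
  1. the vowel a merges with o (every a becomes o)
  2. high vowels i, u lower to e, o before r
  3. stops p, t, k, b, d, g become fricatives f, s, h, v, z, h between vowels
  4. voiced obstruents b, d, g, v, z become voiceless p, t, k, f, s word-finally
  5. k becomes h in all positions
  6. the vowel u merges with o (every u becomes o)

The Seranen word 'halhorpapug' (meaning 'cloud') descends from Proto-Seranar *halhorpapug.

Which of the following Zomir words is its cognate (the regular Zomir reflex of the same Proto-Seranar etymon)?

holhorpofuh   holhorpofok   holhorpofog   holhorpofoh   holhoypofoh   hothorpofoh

holhorpofoh

Zomir: start from *halhorpapug.
  rule 1 (vowel merger): halhorpapug → holhorpopug
  rule 2: no change — holhorpopug
  rule 3 (intervocalic lenition): holhorpopug → holhorpofug
  rule 4 (final devoicing): holhorpofug → holhorpofuk
  rule 5 (unconditioned shift): holhorpofuk → holhorpofuh
  rule 6 (vowel merger): holhorpofuh → holhorpofoh
  ⇒ Zomir holhorpofoh
Only 'holhorpofoh' matches the regular Zomir development of *halhorpapug.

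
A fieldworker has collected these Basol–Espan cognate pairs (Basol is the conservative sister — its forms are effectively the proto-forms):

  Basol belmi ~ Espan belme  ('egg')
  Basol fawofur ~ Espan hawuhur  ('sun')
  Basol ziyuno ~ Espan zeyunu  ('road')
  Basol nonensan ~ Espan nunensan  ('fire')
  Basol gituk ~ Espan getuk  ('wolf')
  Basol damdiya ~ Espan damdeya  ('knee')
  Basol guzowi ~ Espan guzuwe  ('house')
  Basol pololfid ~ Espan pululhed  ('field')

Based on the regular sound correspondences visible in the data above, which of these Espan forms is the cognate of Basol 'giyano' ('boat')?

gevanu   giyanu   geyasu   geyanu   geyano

ziyuno ~ zeyunu, gituk ~ getuk — Basol i corresponds to Espan e after a consonant, before a consonant other than r, m, n, p, b, f, v.
ziyuno ~ zeyunu — Basol o corresponds to Espan u word-finally.
Applying these to Basol 'giyano':
  giyano → geyano   (i→e after a consonant, before a consonant other than r, m, n, p, b, f, v)
  geyano → geyanu   (o→u word-finally)
So the Espan cognate is 'geyanu'.

geyanu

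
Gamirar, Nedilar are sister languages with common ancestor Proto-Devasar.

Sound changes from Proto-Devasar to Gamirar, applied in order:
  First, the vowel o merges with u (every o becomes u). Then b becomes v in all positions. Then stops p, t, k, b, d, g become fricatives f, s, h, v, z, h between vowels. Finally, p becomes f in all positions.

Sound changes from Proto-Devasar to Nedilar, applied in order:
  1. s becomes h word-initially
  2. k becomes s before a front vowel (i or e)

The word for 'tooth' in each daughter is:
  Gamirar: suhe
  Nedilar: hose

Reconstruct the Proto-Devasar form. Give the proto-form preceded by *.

*soke

Position 2: Gamirar has u, Nedilar has o. Nedilar preserves o here (none of its changes turn any other segment into o), so the proto-segment is *o.
Position 3: Gamirar has h, Nedilar has s. Taking the neighbouring segments as reconstructed: Gamirar h could go back to *k or *g or *h; Nedilar s could go back to *k or *s — the one source consistent with every daughter is *k.
Position 1: Gamirar has s, Nedilar has h. Taking the neighbouring segments as reconstructed: Gamirar s can only go back to *s; Nedilar h could go back to *s or *h — the one source consistent with every daughter is *s.
Continuing position by position gives *soke; check it forward:
Gamirar: *soke > suke > suhe  (by vowel merger, intervocalic lenition)
Nedilar: *soke
  soke → hoke   [debuccalisation]
  hoke → hose   [palatalisation]
  giving Nedilar hose.
Only *soke yields all of Gamirar suhe, Nedilar hose.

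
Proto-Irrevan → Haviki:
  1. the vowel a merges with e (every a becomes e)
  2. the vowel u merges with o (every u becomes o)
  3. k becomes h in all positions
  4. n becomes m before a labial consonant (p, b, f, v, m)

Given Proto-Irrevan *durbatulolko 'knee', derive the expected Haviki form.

dorbetololho

Haviki: *durbatulolko > durbetulolko > dorbetololko > dorbetololho  (by vowel merger, vowel merger, unconditioned shift)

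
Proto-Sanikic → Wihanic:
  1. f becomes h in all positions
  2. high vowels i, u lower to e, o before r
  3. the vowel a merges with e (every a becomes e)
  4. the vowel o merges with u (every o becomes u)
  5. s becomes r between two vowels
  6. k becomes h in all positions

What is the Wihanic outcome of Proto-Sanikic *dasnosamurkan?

desnuremurhen

Wihanic: start from *dasnosamurkan.
  rule 1: no change — dasnosamurkan
  rule 2 (pre-rhotic lowering): dasnosamurkan → dasnosamorkan
  rule 3 (vowel merger): dasnosamorkan → desnosemorken
  rule 4 (vowel merger): desnosemorken → desnusemurken
  rule 5 (rhotacism): desnusemurken → desnuremurken
  rule 6 (unconditioned shift): desnuremurken → desnuremurhen
  ⇒ Wihanic desnuremurhen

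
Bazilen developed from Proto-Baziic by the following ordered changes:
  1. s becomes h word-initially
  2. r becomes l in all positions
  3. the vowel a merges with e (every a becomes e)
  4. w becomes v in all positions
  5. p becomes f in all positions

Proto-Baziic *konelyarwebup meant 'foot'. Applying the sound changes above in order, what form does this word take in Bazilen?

Bazilen: start from *konelyarwebup.
  rule 1: no change — konelyarwebup
  rule 2 (unconditioned shift): konelyarwebup → konelyalwebup
  rule 3 (vowel merger): konelyalwebup → konelyelwebup
  rule 4 (unconditioned shift): konelyelwebup → konelyelvebup
  rule 5 (unconditioned shift): konelyelvebup → konelyelvebuf
  ⇒ Bazilen konelyelvebuf

konelyelvebuf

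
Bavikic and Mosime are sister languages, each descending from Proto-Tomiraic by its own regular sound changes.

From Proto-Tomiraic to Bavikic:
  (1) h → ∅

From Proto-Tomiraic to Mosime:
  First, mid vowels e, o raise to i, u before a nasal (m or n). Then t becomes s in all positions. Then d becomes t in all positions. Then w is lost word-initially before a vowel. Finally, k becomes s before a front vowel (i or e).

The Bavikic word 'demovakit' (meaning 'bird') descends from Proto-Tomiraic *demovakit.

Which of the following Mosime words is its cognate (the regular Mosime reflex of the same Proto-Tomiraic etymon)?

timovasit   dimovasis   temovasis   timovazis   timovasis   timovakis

Mosime: start from *demovakit.
  rule 1 (pre-nasal raising): demovakit → dimovakit
  rule 2 (unconditioned shift): dimovakit → dimovakis
  rule 3 (unconditioned shift): dimovakis → timovakis
  rule 4: no change — timovakis
  rule 5 (palatalisation): timovakis → timovasis
  ⇒ Mosime timovasis
The other candidates each miss or misapply at least one Mosime change.

timovasis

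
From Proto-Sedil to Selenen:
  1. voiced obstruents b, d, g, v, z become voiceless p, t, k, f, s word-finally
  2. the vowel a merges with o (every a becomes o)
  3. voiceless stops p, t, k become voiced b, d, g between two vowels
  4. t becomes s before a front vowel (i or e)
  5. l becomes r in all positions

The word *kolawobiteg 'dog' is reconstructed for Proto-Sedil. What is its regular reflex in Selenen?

Selenen: *kolawobiteg > kolawobitek > kolowobitek > kolowobidek > korowobidek  (by final devoicing, vowel merger, intervocalic voicing, unconditioned shift)

korowobidek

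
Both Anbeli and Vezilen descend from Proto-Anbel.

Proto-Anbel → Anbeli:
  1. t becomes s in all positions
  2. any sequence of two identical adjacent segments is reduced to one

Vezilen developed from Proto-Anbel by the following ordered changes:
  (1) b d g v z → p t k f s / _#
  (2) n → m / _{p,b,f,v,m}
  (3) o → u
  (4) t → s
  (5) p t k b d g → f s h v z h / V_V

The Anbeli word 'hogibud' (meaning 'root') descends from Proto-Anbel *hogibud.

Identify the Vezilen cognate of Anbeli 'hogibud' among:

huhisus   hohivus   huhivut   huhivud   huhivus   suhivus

Vezilen: *hogibud > hogibut > hugibut > hugibus > huhivus  (by final devoicing, vowel merger, unconditioned shift, intervocalic lenition)
The other candidates each miss or misapply at least one Vezilen change.

huhivus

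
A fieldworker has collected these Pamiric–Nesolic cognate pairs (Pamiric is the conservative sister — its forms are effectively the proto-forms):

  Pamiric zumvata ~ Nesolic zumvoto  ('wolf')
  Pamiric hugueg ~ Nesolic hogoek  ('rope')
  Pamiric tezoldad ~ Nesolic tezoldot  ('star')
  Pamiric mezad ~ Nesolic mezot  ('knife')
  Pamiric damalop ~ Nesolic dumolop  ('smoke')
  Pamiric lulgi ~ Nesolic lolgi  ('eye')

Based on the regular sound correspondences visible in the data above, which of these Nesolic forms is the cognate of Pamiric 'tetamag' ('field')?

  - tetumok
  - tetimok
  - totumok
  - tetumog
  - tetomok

tetumok

damalop ~ dumolop — Pamiric a corresponds to Nesolic u after a consonant, before a nasal.
zumvata ~ zumvoto, tezoldad ~ tezoldot — Pamiric a corresponds to Nesolic o after a consonant, before a consonant other than r, m, n, p, b, f, v.
hugueg ~ hogoek — Pamiric g corresponds to Nesolic k word-finally.
Applying these to Pamiric 'tetamag':
  tetamag → tetumag   (a→u after a consonant, before a nasal)
  tetumag → tetumog   (a→o after a consonant, before a consonant other than r, m, n, p, b, f, v)
  tetumog → tetumok   (g→k word-finally)
So the Nesolic cognate is 'tetumok'.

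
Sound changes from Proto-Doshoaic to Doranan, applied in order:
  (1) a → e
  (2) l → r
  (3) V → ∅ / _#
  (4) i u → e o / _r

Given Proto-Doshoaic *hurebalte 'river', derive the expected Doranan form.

horebert

Doranan: start from *hurebalte.
  rule 1 (vowel merger): hurebalte → hurebelte
  rule 2 (unconditioned shift): hurebelte → hureberte
  rule 3 (apocope): hureberte → hurebert
  rule 4 (pre-rhotic lowering): hurebert → horebert
  ⇒ Doranan horebert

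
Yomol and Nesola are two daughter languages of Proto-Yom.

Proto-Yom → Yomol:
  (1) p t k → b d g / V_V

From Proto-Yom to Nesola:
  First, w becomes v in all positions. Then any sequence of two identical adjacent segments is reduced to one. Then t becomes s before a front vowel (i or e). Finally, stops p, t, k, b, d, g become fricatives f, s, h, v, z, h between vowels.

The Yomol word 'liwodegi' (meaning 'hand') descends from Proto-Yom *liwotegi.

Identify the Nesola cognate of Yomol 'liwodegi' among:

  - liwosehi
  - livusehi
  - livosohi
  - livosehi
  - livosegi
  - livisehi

livosehi

Nesola: start from *liwotegi.
  rule 1 (unconditioned shift): liwotegi → livotegi
  rule 2: no change — livotegi
  rule 3 (palatalisation): livotegi → livosegi
  rule 4 (intervocalic lenition): livosegi → livosehi
  ⇒ Nesola livosehi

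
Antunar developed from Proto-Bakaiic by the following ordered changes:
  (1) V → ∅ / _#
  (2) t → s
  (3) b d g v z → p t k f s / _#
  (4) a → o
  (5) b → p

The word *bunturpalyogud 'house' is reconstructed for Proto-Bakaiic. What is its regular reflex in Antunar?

Antunar: *bunturpalyogud
  bunturpalyogud (rule 1 does not apply)
  bunturpalyogud → bunsurpalyogud   [unconditioned shift]
  bunsurpalyogud → bunsurpalyogut   [final devoicing]
  bunsurpalyogut → bunsurpolyogut   [vowel merger]
  bunsurpolyogut → punsurpolyogut   [unconditioned shift]
  giving Antunar punsurpolyogut.

punsurpolyogut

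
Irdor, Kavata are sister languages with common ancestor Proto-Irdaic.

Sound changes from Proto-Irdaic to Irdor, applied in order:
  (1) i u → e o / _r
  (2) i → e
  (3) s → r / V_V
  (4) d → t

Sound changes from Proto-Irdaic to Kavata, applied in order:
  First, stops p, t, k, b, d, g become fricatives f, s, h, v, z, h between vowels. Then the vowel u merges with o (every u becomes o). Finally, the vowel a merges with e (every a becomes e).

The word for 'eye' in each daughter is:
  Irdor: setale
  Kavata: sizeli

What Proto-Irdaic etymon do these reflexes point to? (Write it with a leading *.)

Position 4: Irdor has a, Kavata has e. Irdor preserves a here (none of its changes turn any other segment into a), so the proto-segment is *a.
Position 6: Irdor has e, Kavata has i. Kavata preserves i here (none of its changes turn any other segment into i), so the proto-segment is *i.
Position 3: Irdor has t, Kavata has z. Taking the neighbouring segments as reconstructed: Irdor t could go back to *t or *d; Kavata z could go back to *d or *z — the one source consistent with every daughter is *d.
Continuing position by position gives *sidali; check it forward:
Irdor: start from *sidali.
  rule 1: no change — sidali
  rule 2 (vowel merger): sidali → sedale
  rule 3: no change — sedale
  rule 4 (unconditioned shift): sedale → setale
  ⇒ Irdor setale
Kavata: *sidali
  sidali → sizali   [intervocalic lenition]
  sizali (rule 2 does not apply)
  sizali → sizeli   [vowel merger]
  giving Kavata sizeli.
No other proto-form is consistent with every reflex, so the reconstruction is *sidali.

*sidali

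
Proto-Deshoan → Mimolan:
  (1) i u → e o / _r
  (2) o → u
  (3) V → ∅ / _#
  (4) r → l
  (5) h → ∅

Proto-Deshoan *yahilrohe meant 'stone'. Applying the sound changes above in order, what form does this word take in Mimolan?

Mimolan: *yahilrohe
  yahilrohe (rule 1 does not apply)
  yahilrohe → yahilruhe   [vowel merger]
  yahilruhe → yahilruh   [apocope]
  yahilruh → yahilluh   [unconditioned shift]
  yahilluh → yaillu   [h-loss]
  giving Mimolan yaillu.

yaillu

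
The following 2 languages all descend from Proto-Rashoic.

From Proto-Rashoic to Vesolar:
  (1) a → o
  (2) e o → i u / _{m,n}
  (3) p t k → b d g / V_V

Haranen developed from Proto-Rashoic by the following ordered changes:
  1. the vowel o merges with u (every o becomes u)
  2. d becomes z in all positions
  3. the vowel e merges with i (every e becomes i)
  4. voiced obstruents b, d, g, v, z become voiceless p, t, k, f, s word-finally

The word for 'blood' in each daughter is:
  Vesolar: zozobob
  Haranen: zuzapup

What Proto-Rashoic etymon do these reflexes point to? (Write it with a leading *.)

Position 5: Vesolar has b, Haranen has p. Taking the neighbouring segments as reconstructed: Vesolar b could go back to *p or *b; Haranen p can only go back to *p — the one source consistent with every daughter is *p.
Position 4: Vesolar has o, Haranen has a. Haranen preserves a here (none of its changes turn any other segment into a), so the proto-segment is *a.
Position 7: Vesolar has b, Haranen has p. Taking the neighbouring segments as reconstructed: Vesolar b can only go back to *b; Haranen p could go back to *p or *b — the one source consistent with every daughter is *b.
Verify the candidate proto-form against each daughter:
Vesolar: *zozapob > zozopob > zozobob  (by vowel merger, intervocalic voicing)
Haranen: *zozapob > zuzapub > zuzapup  (by vowel merger, final devoicing)
*zozapob is the unique common source.

*zozapob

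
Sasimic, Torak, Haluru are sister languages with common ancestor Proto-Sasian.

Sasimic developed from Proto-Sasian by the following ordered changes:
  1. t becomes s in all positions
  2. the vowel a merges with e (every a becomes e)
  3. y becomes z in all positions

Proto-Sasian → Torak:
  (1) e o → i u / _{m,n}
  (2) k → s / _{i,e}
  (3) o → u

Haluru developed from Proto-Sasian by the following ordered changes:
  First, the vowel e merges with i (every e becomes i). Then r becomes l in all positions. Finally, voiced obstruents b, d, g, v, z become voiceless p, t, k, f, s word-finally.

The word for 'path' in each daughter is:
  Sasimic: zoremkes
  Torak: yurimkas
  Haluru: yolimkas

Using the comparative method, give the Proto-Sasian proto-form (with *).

*yoremkas

Position 1: Sasimic has z, Torak has y, Haluru has y. Torak preserves y here (none of its changes turn any other segment into y), so the proto-segment is *y.
Position 4: Sasimic has e, Torak has i, Haluru has i. Taking the neighbouring segments as reconstructed: Sasimic e could go back to *a or *e; Torak i could go back to *e or *i; Haluru i could go back to *e or *i — the one source consistent with every daughter is *e.
Position 7: Sasimic has e, Torak has a, Haluru has a. Torak preserves a here (none of its changes turn any other segment into a), so the proto-segment is *a.
This points to *yoremkas. Verify forward in each daughter:
Sasimic: *yoremkas
  yoremkas (rule 1 does not apply)
  yoremkas → yoremkes   [vowel merger]
  yoremkes → zoremkes   [unconditioned shift]
  giving Sasimic zoremkes.
Torak: *yoremkas > yorimkas > yurimkas  (by pre-nasal raising, vowel merger)
Haluru: *yoremkas
  yoremkas → yorimkas   [vowel merger]
  yorimkas → yolimkas   [unconditioned shift]
  yolimkas (rule 3 does not apply)
  giving Haluru yolimkas.
*yoremkas is the unique common source.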